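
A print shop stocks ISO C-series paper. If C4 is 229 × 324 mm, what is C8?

C5: ⌊324/2⌋ × 229 = 162 × 229 mm
C6: ⌊229/2⌋ × 162 = 114 × 162 mm
C7: ⌊162/2⌋ × 114 = 81 × 114 mm
C8: ⌊114/2⌋ × 81 = 57 × 81 mm

57 × 81 mm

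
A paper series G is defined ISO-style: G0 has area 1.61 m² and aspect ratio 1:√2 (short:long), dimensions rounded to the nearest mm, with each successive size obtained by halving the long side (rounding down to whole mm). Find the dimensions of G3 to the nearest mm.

377 × 533 mm

Let G0's short side be w mm. w · w√2 = 1.61 m² = 1,610,000 mm², so w ≈ 1067.0 mm and w√2 ≈ 1508.9 mm → G0 = 1067 × 1509 mm.
G1: ⌊1509/2⌋ × 1067 = 754 × 1067 mm
G2: ⌊1067/2⌋ × 754 = 533 × 754 mm
G3: ⌊754/2⌋ × 533 = 377 × 533 mm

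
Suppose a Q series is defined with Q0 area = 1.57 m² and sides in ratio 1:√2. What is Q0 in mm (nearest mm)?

Let the short side be w mm. Then w · w√2 = 1.57 m² = 1,570,000 mm².
w² = 1,570,000/√2, so w ≈ 1053.6 mm; long side = w√2 ≈ 1490.1 mm.

1054 × 1490 mm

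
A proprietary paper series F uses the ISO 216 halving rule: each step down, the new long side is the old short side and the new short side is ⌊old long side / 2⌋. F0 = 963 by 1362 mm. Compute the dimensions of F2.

481 × 681 mm

F1: ⌊1362/2⌋ × 963 = 681 × 963 mm
F2: ⌊963/2⌋ × 681 = 481 × 681 mm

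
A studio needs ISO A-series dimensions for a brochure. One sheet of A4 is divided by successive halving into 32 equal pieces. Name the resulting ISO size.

A9

32 = 2^5, so 5 halving steps.
A4 → A5 → … → A9 after 5 steps.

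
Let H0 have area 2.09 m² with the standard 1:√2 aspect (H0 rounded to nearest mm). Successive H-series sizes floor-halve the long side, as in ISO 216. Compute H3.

Let H0's short side be w mm. w · w√2 = 2.09 m² = 2,090,000 mm², so w ≈ 1215.7 mm and w√2 ≈ 1719.2 mm → H0 = 1216 × 1719 mm.
H1: ⌊1719/2⌋ × 1216 = 859 × 1216 mm
H2: ⌊1216/2⌋ × 859 = 608 × 859 mm
H3: ⌊859/2⌋ × 608 = 429 × 608 mm

429 × 608 mm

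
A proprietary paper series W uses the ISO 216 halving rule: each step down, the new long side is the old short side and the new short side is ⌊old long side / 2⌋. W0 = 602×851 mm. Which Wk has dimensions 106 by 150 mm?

W5

W0: 602 × 851 mm
W1: 425 × 602 mm
W2: 301 × 425 mm
W3: 212 × 301 mm
W4: 150 × 212 mm
W5: 106 × 150 mm
W6: 75 × 106 mm
→ matches W5.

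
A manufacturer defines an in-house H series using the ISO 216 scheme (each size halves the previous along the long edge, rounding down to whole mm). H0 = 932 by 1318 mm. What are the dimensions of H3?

329 × 466 mm

H1: ⌊1318/2⌋ × 932 = 659 × 932 mm
H2: ⌊932/2⌋ × 659 = 466 × 659 mm
H3: ⌊659/2⌋ × 466 = 329 × 466 mm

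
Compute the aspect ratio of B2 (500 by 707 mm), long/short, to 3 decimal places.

1.414

707 / 500 = 1.414
Matches √2 ≈ 1.414 — the ISO 216 defining ratio.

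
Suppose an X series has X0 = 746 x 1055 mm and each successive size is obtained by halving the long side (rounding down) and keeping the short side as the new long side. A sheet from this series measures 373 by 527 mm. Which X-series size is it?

X2

X0: 746 × 1055 mm
X1: 527 × 746 mm
X2: 373 × 527 mm
X3: 263 × 373 mm
→ matches X2.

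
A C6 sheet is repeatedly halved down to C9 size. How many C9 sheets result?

8

Each ISO step halves the sheet: 1 × C6 → 2 × C7 → 4 × C8 → 8 × C9
From C6 to C9 is 3 halving steps: 2^3 = 8.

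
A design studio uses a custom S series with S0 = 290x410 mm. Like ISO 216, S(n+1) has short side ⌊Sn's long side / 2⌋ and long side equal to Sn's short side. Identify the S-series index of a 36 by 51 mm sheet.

S6

S0: 290 × 410 mm
S1: 205 × 290 mm
S2: 145 × 205 mm
S3: 102 × 145 mm
S4: 72 × 102 mm
S5: 51 × 72 mm
S6: 36 × 51 mm
S7: 25 × 36 mm
→ matches S6.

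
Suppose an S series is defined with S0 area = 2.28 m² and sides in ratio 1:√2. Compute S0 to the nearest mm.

1270 × 1796 mm

Let the short side be w mm. Then w · w√2 = 2.28 m² = 2,280,000 mm².
w² = 2,280,000/√2, so w ≈ 1269.7 mm; long side = w√2 ≈ 1795.7 mm.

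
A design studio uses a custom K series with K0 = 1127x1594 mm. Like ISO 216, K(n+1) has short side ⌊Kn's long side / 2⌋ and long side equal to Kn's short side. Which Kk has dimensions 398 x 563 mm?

K3

K0: 1127 × 1594 mm
K1: 797 × 1127 mm
K2: 563 × 797 mm
K3: 398 × 563 mm
K4: 281 × 398 mm
→ matches K3.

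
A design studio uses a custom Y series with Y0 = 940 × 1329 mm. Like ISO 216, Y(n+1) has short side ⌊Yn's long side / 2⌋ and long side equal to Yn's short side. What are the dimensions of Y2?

470 × 664 mm

Y1: ⌊1329/2⌋ × 940 = 664 × 940 mm
Y2: ⌊940/2⌋ × 664 = 470 × 664 mm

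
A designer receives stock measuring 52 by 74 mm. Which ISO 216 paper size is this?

A8 (52 × 74 mm)

Aspect ratio 74/52 ≈ 1.423 — close to the ISO √2 ≈ 1.414.
In the A-series (A0 area = 1 m²): A8 = 52 × 74 mm.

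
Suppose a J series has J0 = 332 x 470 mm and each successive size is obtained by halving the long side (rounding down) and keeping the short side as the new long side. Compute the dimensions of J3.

117 × 166 mm

J1: ⌊470/2⌋ × 332 = 235 × 332 mm
J2: ⌊332/2⌋ × 235 = 166 × 235 mm
J3: ⌊235/2⌋ × 166 = 117 × 166 mm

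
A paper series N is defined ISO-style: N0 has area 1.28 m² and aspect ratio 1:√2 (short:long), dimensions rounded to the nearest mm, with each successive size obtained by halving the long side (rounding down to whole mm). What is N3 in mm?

Let N0's short side be w mm. w · w√2 = 1.28 m² = 1,280,000 mm², so w ≈ 951.4 mm and w√2 ≈ 1345.4 mm → N0 = 951 × 1345 mm.
N1: ⌊1345/2⌋ × 951 = 672 × 951 mm
N2: ⌊951/2⌋ × 672 = 475 × 672 mm
N3: ⌊672/2⌋ × 475 = 336 × 475 mm

336 × 475 mm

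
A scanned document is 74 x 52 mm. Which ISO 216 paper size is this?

A8 (52 × 74 mm)

Aspect ratio 74/52 ≈ 1.423 — close to the ISO √2 ≈ 1.414.
In the A-series (A0 area = 1 m²): A8 = 52 × 74 mm.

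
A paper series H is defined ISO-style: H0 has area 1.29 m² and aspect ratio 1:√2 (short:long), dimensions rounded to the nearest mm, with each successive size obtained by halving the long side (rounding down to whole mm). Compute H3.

Let H0's short side be w mm. w · w√2 = 1.29 m² = 1,290,000 mm², so w ≈ 955.1 mm and w√2 ≈ 1350.7 mm → H0 = 955 × 1351 mm.
H1: ⌊1351/2⌋ × 955 = 675 × 955 mm
H2: ⌊955/2⌋ × 675 = 477 × 675 mm
H3: ⌊675/2⌋ × 477 = 337 × 477 mm

337 × 477 mm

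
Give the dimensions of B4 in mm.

250 × 353 mm

B0 = 1000 × 1414 mm (B0 has a 1000 mm short side, aspect 1:√2).
B1: ⌊1414/2⌋ × 1000 = 707 × 1000 mm
B2: ⌊1000/2⌋ × 707 = 500 × 707 mm
B3: ⌊707/2⌋ × 500 = 353 × 500 mm
B4: ⌊500/2⌋ × 353 = 250 × 353 mm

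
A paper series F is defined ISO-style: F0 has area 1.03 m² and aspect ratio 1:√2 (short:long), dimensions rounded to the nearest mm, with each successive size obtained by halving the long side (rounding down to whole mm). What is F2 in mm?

426 × 603 mm

Let F0's short side be w mm. w · w√2 = 1.03 m² = 1,030,000 mm², so w ≈ 853.4 mm and w√2 ≈ 1206.9 mm → F0 = 853 × 1207 mm.
F1: ⌊1207/2⌋ × 853 = 603 × 853 mm
F2: ⌊853/2⌋ × 603 = 426 × 603 mm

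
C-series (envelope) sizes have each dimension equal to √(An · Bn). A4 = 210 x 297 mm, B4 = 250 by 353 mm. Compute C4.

Short side: √(210 · 250) = √52500 ≈ 229.1 → 229 mm
Long side: √(297 · 353) = √104841 ≈ 323.8 → 324 mm

229 × 324 mm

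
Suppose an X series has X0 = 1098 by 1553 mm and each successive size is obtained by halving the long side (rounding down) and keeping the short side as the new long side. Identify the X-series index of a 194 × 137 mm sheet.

X6

X0: 1098 × 1553 mm
X1: 776 × 1098 mm
X2: 549 × 776 mm
X3: 388 × 549 mm
X4: 274 × 388 mm
X5: 194 × 274 mm
X6: 137 × 194 mm
X7: 97 × 137 mm
→ matches X6.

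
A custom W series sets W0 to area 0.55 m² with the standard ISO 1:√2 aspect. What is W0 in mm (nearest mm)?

Let the short side be w mm. Then w · w√2 = 0.55 m² = 550,000 mm².
w² = 550,000/√2, so w ≈ 623.6 mm; long side = w√2 ≈ 881.9 mm.

624 × 882 mm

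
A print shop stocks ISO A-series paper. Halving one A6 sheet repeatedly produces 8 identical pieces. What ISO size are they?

A9

8 = 2^3, so 3 halving steps.
A6 → A7 → … → A9 after 3 steps.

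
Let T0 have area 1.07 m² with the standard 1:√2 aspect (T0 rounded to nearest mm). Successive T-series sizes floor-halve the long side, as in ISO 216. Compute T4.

217 × 307 mm

Let T0's short side be w mm. w · w√2 = 1.07 m² = 1,070,000 mm², so w ≈ 869.8 mm and w√2 ≈ 1230.1 mm → T0 = 870 × 1230 mm.
T1: ⌊1230/2⌋ × 870 = 615 × 870 mm
T2: ⌊870/2⌋ × 615 = 435 × 615 mm
T3: ⌊615/2⌋ × 435 = 307 × 435 mm
T4: ⌊435/2⌋ × 307 = 217 × 307 mm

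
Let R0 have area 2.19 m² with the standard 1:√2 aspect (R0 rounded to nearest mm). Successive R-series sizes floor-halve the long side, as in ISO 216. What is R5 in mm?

220 × 311 mm

Let R0's short side be w mm. w · w√2 = 2.19 m² = 2,190,000 mm², so w ≈ 1244.4 mm and w√2 ≈ 1759.9 mm → R0 = 1244 × 1760 mm.
R1: ⌊1760/2⌋ × 1244 = 880 × 1244 mm
R2: ⌊1244/2⌋ × 880 = 622 × 880 mm
R3: ⌊880/2⌋ × 622 = 440 × 622 mm
R4: ⌊622/2⌋ × 440 = 311 × 440 mm
R5: ⌊440/2⌋ × 311 = 220 × 311 mm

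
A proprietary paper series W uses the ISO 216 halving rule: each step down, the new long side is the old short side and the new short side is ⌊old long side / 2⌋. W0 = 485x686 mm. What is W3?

171 × 242 mm

W1: ⌊686/2⌋ × 485 = 343 × 485 mm
W2: ⌊485/2⌋ × 343 = 242 × 343 mm
W3: ⌊343/2⌋ × 242 = 171 × 242 mm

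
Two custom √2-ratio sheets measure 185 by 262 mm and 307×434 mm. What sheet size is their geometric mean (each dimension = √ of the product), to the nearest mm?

238 × 337 mm

Short side: √(185 · 307) = √56795 ≈ 238.3 → 238 mm
Long side: √(262 · 434) = √113708 ≈ 337.2 → 337 mm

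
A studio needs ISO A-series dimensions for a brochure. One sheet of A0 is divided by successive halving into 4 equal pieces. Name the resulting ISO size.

4 = 2^2, so 2 halving steps.
A0 → A1 → … → A2 after 2 steps.

A2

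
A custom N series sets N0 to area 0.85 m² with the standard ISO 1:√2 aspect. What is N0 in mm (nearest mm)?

Let the short side be w mm. Then w · w√2 = 0.85 m² = 850,000 mm².
w² = 850,000/√2, so w ≈ 775.3 mm; long side = w√2 ≈ 1096.4 mm.

775 × 1096 mm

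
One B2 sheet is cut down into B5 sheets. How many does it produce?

Each ISO step halves the sheet: 1 × B2 → 2 × B3 → 4 × B4 → 8 × B5
From B2 to B5 is 3 halving steps: 2^3 = 8.

8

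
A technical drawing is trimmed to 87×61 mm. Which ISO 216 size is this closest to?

Aspect ratio 87/61 ≈ 1.426 — close to the ISO √2 ≈ 1.414.
In the B-series (B0 = 1000 × 1414 mm): B8 = 62 × 88 mm.
Off by 2 mm total — nearest standard size.

B8 (62 × 88 mm)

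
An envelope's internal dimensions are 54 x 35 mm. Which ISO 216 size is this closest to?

Aspect ratio 54/35 ≈ 1.543 (ISO target is √2 ≈ 1.414).
In the A-series (A0 area = 1 m²): A9 = 37 × 52 mm.
Off by 4 mm total — nearest standard size.

A9 (37 × 52 mm)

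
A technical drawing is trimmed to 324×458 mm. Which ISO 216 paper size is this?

Aspect ratio 458/324 ≈ 1.414 — close to the ISO √2 ≈ 1.414.
In the C-series (envelope sizes, between A and B): C3 = 324 × 458 mm.

C3 (324 × 458 mm)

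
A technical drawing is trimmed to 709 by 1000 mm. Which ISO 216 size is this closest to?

Aspect ratio 1000/709 ≈ 1.410 — close to the ISO √2 ≈ 1.414.
In the B-series (B0 = 1000 × 1414 mm): B1 = 707 × 1000 mm.
Off by 2 mm total — nearest standard size.

B1 (707 × 1000 mm)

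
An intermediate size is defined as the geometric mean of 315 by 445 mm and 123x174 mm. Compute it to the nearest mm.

Short side: √(315 · 123) = √38745 ≈ 196.8 → 197 mm
Long side: √(445 · 174) = √77430 ≈ 278.3 → 278 mm

197 × 278 mm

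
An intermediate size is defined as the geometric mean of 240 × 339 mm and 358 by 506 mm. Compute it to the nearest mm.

293 × 414 mm

Short side: √(240 · 358) = √85920 ≈ 293.1 → 293 mm
Long side: √(339 · 506) = √171534 ≈ 414.2 → 414 mm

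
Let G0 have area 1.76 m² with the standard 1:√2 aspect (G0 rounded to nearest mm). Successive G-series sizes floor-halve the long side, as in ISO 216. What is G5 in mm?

197 × 279 mm

Let G0's short side be w mm. w · w√2 = 1.76 m² = 1,760,000 mm², so w ≈ 1115.6 mm and w√2 ≈ 1577.7 mm → G0 = 1116 × 1578 mm.
G1: ⌊1578/2⌋ × 1116 = 789 × 1116 mm
G2: ⌊1116/2⌋ × 789 = 558 × 789 mm
G3: ⌊789/2⌋ × 558 = 394 × 558 mm
G4: ⌊558/2⌋ × 394 = 279 × 394 mm
G5: ⌊394/2⌋ × 279 = 197 × 279 mm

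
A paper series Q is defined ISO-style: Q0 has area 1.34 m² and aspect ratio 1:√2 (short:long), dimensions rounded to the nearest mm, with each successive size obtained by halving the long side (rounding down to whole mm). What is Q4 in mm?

243 × 344 mm

Let Q0's short side be w mm. w · w√2 = 1.34 m² = 1,340,000 mm², so w ≈ 973.4 mm and w√2 ≈ 1376.6 mm → Q0 = 973 × 1377 mm.
Q1: ⌊1377/2⌋ × 973 = 688 × 973 mm
Q2: ⌊973/2⌋ × 688 = 486 × 688 mm
Q3: ⌊688/2⌋ × 486 = 344 × 486 mm
Q4: ⌊486/2⌋ × 344 = 243 × 344 mm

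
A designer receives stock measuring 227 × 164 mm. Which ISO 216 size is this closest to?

Aspect ratio 227/164 ≈ 1.384 (ISO target is √2 ≈ 1.414).
In the C-series (envelope sizes, between A and B): C5 = 162 × 229 mm.
Off by 4 mm total — nearest standard size.

C5 (162 × 229 mm)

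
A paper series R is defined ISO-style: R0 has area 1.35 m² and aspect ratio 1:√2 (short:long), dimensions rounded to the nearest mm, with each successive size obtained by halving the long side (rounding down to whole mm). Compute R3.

345 × 488 mm

Let R0's short side be w mm. w · w√2 = 1.35 m² = 1,350,000 mm², so w ≈ 977.0 mm and w√2 ≈ 1381.7 mm → R0 = 977 × 1382 mm.
R1: ⌊1382/2⌋ × 977 = 691 × 977 mm
R2: ⌊977/2⌋ × 691 = 488 × 691 mm
R3: ⌊691/2⌋ × 488 = 345 × 488 mm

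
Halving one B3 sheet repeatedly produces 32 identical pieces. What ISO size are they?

32 = 2^5, so 5 halving steps.
B3 → B4 → … → B8 after 5 steps.

B8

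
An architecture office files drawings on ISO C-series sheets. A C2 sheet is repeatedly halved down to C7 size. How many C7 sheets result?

32

C2 = 458 × 648 mm; C7 = 81 × 114 mm.
Each halving step doubles the count; 5 steps from C2 to C7.
2^5 = 32.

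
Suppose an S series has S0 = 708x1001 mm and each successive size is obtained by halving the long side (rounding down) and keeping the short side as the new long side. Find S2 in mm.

354 × 500 mm

S1: ⌊1001/2⌋ × 708 = 500 × 708 mm
S2: ⌊708/2⌋ × 500 = 354 × 500 mm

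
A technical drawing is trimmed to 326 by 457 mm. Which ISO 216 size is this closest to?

Aspect ratio 457/326 ≈ 1.402 — close to the ISO √2 ≈ 1.414.
In the C-series (envelope sizes, between A and B): C3 = 324 × 458 mm.
Off by 3 mm total — nearest standard size.

C3 (324 × 458 mm)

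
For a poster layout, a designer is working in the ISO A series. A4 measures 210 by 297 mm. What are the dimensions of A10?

A5: ⌊297/2⌋ × 210 = 148 × 210 mm
A6: ⌊210/2⌋ × 148 = 105 × 148 mm
A7: ⌊148/2⌋ × 105 = 74 × 105 mm
A8: ⌊105/2⌋ × 74 = 52 × 74 mm
A9: ⌊74/2⌋ × 52 = 37 × 52 mm
A10: ⌊52/2⌋ × 37 = 26 × 37 mm

26 × 37 mm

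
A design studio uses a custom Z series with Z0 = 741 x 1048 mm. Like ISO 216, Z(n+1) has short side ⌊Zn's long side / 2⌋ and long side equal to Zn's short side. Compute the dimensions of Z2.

370 × 524 mm

Z1: ⌊1048/2⌋ × 741 = 524 × 741 mm
Z2: ⌊741/2⌋ × 524 = 370 × 524 mm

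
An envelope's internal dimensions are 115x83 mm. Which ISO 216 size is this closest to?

Aspect ratio 115/83 ≈ 1.386 (ISO target is √2 ≈ 1.414).
In the C-series (envelope sizes, between A and B): C7 = 81 × 114 mm.
Off by 3 mm total — nearest standard size.

C7 (81 × 114 mm)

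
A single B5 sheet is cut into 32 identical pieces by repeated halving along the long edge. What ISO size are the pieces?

B10

32 = 2^5, so 5 halving steps.
B5 → B6 → … → B10 after 5 steps.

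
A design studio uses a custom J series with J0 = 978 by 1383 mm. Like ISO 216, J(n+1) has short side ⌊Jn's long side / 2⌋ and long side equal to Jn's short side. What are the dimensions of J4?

244 × 345 mm

J1: ⌊1383/2⌋ × 978 = 691 × 978 mm
J2: ⌊978/2⌋ × 691 = 489 × 691 mm
J3: ⌊691/2⌋ × 489 = 345 × 489 mm
J4: ⌊489/2⌋ × 345 = 244 × 345 mm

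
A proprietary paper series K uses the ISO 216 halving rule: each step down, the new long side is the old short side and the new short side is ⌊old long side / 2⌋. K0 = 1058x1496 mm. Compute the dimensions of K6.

132 × 187 mm

K1: ⌊1496/2⌋ × 1058 = 748 × 1058 mm
K2: ⌊1058/2⌋ × 748 = 529 × 748 mm
K3: ⌊748/2⌋ × 529 = 374 × 529 mm
K4: ⌊529/2⌋ × 374 = 264 × 374 mm
K5: ⌊374/2⌋ × 264 = 187 × 264 mm
K6: ⌊264/2⌋ × 187 = 132 × 187 mm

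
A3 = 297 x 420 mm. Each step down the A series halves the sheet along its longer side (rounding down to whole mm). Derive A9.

37 × 52 mm

A4: ⌊420/2⌋ × 297 = 210 × 297 mm
A5: ⌊297/2⌋ × 210 = 148 × 210 mm
A6: ⌊210/2⌋ × 148 = 105 × 148 mm
A7: ⌊148/2⌋ × 105 = 74 × 105 mm
A8: ⌊105/2⌋ × 74 = 52 × 74 mm
A9: ⌊74/2⌋ × 52 = 37 × 52 mm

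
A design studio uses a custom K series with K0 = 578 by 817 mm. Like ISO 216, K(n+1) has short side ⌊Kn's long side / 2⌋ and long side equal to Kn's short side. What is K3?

K1: ⌊817/2⌋ × 578 = 408 × 578 mm
K2: ⌊578/2⌋ × 408 = 289 × 408 mm
K3: ⌊408/2⌋ × 289 = 204 × 289 mm

204 × 289 mm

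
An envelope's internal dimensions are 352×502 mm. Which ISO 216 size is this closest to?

B3 (353 × 500 mm)

Aspect ratio 502/352 ≈ 1.426 — close to the ISO √2 ≈ 1.414.
In the B-series (B0 = 1000 × 1414 mm): B3 = 353 × 500 mm.
Off by 3 mm total — nearest standard size.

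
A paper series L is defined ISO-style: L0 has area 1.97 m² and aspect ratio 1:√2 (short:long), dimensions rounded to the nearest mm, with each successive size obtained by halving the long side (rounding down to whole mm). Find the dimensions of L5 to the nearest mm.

Let L0's short side be w mm. w · w√2 = 1.97 m² = 1,970,000 mm², so w ≈ 1180.3 mm and w√2 ≈ 1669.1 mm → L0 = 1180 × 1669 mm.
L1: ⌊1669/2⌋ × 1180 = 834 × 1180 mm
L2: ⌊1180/2⌋ × 834 = 590 × 834 mm
L3: ⌊834/2⌋ × 590 = 417 × 590 mm
L4: ⌊590/2⌋ × 417 = 295 × 417 mm
L5: ⌊417/2⌋ × 295 = 208 × 295 mm

208 × 295 mm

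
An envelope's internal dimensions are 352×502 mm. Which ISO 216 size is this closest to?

Aspect ratio 502/352 ≈ 1.426 — close to the ISO √2 ≈ 1.414.
In the B-series (B0 = 1000 × 1414 mm): B3 = 353 × 500 mm.
Off by 3 mm total — nearest standard size.

B3 (353 × 500 mm)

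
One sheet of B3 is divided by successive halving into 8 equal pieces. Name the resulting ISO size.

8 = 2^3, so 3 halving steps.
B3 → B4 → … → B6 after 3 steps.

B6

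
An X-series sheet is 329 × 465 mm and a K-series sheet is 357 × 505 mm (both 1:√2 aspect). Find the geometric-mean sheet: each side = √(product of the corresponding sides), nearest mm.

Short side: √(329 · 357) = √117453 ≈ 342.7 → 343 mm
Long side: √(465 · 505) = √234825 ≈ 484.6 → 485 mm

343 × 485 mm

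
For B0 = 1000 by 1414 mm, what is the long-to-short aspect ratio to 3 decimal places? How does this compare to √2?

1414 / 1000 = 1.414
Matches √2 ≈ 1.414 — the ISO 216 defining ratio.

1.414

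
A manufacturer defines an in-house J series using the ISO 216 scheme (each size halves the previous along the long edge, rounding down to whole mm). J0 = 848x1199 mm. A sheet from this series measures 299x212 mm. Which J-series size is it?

J4

J0: 848 × 1199 mm
J1: 599 × 848 mm
J2: 424 × 599 mm
J3: 299 × 424 mm
J4: 212 × 299 mm
J5: 149 × 212 mm
→ matches J4.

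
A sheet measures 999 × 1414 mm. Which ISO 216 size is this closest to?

Aspect ratio 1414/999 ≈ 1.415 — close to the ISO √2 ≈ 1.414.
In the B-series (B0 = 1000 × 1414 mm): B0 = 1000 × 1414 mm.
Off by 1 mm total — nearest standard size.

B0 (1000 × 1414 mm)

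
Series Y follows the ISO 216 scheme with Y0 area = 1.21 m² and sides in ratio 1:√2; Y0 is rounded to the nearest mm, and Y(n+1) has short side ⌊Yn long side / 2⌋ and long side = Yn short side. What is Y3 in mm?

Let Y0's short side be w mm. w · w√2 = 1.21 m² = 1,210,000 mm², so w ≈ 925.0 mm and w√2 ≈ 1308.1 mm → Y0 = 925 × 1308 mm.
Y1: ⌊1308/2⌋ × 925 = 654 × 925 mm
Y2: ⌊925/2⌋ × 654 = 462 × 654 mm
Y3: ⌊654/2⌋ × 462 = 327 × 462 mm

327 × 462 mm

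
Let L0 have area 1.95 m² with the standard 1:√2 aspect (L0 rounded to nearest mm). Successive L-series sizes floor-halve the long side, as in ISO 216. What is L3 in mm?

Let L0's short side be w mm. w · w√2 = 1.95 m² = 1,950,000 mm², so w ≈ 1174.2 mm and w√2 ≈ 1660.6 mm → L0 = 1174 × 1661 mm.
L1: ⌊1661/2⌋ × 1174 = 830 × 1174 mm
L2: ⌊1174/2⌋ × 830 = 587 × 830 mm
L3: ⌊830/2⌋ × 587 = 415 × 587 mm

415 × 587 mm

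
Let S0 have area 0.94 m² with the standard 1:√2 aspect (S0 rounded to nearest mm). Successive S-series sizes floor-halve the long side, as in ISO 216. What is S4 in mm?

Let S0's short side be w mm. w · w√2 = 0.94 m² = 940,000 mm², so w ≈ 815.3 mm and w√2 ≈ 1153.0 mm → S0 = 815 × 1153 mm.
S1: ⌊1153/2⌋ × 815 = 576 × 815 mm
S2: ⌊815/2⌋ × 576 = 407 × 576 mm
S3: ⌊576/2⌋ × 407 = 288 × 407 mm
S4: ⌊407/2⌋ × 288 = 203 × 288 mm

203 × 288 mm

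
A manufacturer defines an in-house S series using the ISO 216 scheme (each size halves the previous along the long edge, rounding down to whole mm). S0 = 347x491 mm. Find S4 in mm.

S1: ⌊491/2⌋ × 347 = 245 × 347 mm
S2: ⌊347/2⌋ × 245 = 173 × 245 mm
S3: ⌊245/2⌋ × 173 = 122 × 173 mm
S4: ⌊173/2⌋ × 122 = 86 × 122 mm

86 × 122 mm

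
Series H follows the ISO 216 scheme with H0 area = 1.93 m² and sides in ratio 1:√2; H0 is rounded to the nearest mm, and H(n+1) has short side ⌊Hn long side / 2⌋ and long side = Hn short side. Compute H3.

Let H0's short side be w mm. w · w√2 = 1.93 m² = 1,930,000 mm², so w ≈ 1168.2 mm and w√2 ≈ 1652.1 mm → H0 = 1168 × 1652 mm.
H1: ⌊1652/2⌋ × 1168 = 826 × 1168 mm
H2: ⌊1168/2⌋ × 826 = 584 × 826 mm
H3: ⌊826/2⌋ × 584 = 413 × 584 mm

413 × 584 mm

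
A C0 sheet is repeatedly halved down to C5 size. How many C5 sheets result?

C0 = 917 × 1297 mm; C5 = 162 × 229 mm.
Each halving step doubles the count; 5 steps from C0 to C5.
2^5 = 32.

32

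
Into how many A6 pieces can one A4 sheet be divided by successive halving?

A4 = 210 × 297 mm; A6 = 105 × 148 mm.
Each halving step doubles the count; 2 steps from A4 to A6.
2^2 = 4.

4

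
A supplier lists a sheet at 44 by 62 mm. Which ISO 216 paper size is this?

Aspect ratio 62/44 ≈ 1.409 — close to the ISO √2 ≈ 1.414.
In the B-series (B0 = 1000 × 1414 mm): B9 = 44 × 62 mm.

B9 (44 × 62 mm)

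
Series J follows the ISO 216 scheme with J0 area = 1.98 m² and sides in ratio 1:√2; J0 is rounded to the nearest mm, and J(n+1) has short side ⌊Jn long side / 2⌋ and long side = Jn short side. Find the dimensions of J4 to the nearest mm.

295 × 418 mm

Let J0's short side be w mm. w · w√2 = 1.98 m² = 1,980,000 mm², so w ≈ 1183.2 mm and w√2 ≈ 1673.4 mm → J0 = 1183 × 1673 mm.
J1: ⌊1673/2⌋ × 1183 = 836 × 1183 mm
J2: ⌊1183/2⌋ × 836 = 591 × 836 mm
J3: ⌊836/2⌋ × 591 = 418 × 591 mm
J4: ⌊591/2⌋ × 418 = 295 × 418 mm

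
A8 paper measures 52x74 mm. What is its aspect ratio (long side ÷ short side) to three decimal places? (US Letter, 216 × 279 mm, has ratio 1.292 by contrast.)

74 / 52 = 1.423
ISO 216 targets √2 ≈ 1.414; the +0.009 deviation is from mm rounding.

1.423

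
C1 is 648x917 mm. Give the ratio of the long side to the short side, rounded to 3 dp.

917 / 648 = 1.415
Matches √2 ≈ 1.414 — the ISO 216 defining ratio.

1.415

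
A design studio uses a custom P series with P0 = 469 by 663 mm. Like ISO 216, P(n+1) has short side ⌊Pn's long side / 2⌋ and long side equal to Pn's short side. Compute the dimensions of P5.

82 × 117 mm

P1: ⌊663/2⌋ × 469 = 331 × 469 mm
P2: ⌊469/2⌋ × 331 = 234 × 331 mm
P3: ⌊331/2⌋ × 234 = 165 × 234 mm
P4: ⌊234/2⌋ × 165 = 117 × 165 mm
P5: ⌊165/2⌋ × 117 = 82 × 117 mm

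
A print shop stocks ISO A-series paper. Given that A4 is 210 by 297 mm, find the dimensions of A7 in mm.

74 × 105 mm

A5: ⌊297/2⌋ × 210 = 148 × 210 mm
A6: ⌊210/2⌋ × 148 = 105 × 148 mm
A7: ⌊148/2⌋ × 105 = 74 × 105 mm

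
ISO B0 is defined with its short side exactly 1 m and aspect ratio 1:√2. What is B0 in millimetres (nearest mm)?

1000 × 1414 mm

Short side = 1000 mm; long side = 1000√2 ≈ 1414.2 mm.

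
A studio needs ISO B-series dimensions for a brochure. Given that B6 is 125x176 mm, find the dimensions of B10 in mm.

31 × 44 mm

B7: ⌊176/2⌋ × 125 = 88 × 125 mm
B8: ⌊125/2⌋ × 88 = 62 × 88 mm
B9: ⌊88/2⌋ × 62 = 44 × 62 mm
B10: ⌊62/2⌋ × 44 = 31 × 44 mm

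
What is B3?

B0 = 1000 × 1414 mm (B0 has a 1000 mm short side, aspect 1:√2).
B1: ⌊1414/2⌋ × 1000 = 707 × 1000 mm
B2: ⌊1000/2⌋ × 707 = 500 × 707 mm
B3: ⌊707/2⌋ × 500 = 353 × 500 mm

353 × 500 mm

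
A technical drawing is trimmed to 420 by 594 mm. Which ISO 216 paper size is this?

A2 (420 × 594 mm)

Aspect ratio 594/420 ≈ 1.414 — close to the ISO √2 ≈ 1.414.
In the A-series (A0 area = 1 m²): A2 = 420 × 594 mm.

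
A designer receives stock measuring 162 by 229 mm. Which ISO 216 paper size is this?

Aspect ratio 229/162 ≈ 1.414 — close to the ISO √2 ≈ 1.414.
In the C-series (envelope sizes, between A and B): C5 = 162 × 229 mm.

C5 (162 × 229 mm)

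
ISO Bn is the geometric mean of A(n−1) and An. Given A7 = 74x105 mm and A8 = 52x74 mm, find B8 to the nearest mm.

Short side: √(74 · 52) = √3848 ≈ 62.0 → 62 mm
Long side: √(105 · 74) = √7770 ≈ 88.1 → 88 mm

62 × 88 mm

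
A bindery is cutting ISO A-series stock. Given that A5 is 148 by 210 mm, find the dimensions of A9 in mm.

37 × 52 mm

A6: ⌊210/2⌋ × 148 = 105 × 148 mm
A7: ⌊148/2⌋ × 105 = 74 × 105 mm
A8: ⌊105/2⌋ × 74 = 52 × 74 mm
A9: ⌊74/2⌋ × 52 = 37 × 52 mm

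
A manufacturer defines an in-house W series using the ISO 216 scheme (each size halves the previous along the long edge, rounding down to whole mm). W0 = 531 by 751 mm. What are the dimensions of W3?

W1 = 375 × 531 mm (from W0 by 1 halving).
W2: ⌊531/2⌋ × 375 = 265 × 375 mm
W3: ⌊375/2⌋ × 265 = 187 × 265 mm

187 × 265 mm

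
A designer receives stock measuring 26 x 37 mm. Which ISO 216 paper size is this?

Aspect ratio 37/26 ≈ 1.423 — close to the ISO √2 ≈ 1.414.
In the A-series (A0 area = 1 m²): A10 = 26 × 37 mm.

A10 (26 × 37 mm)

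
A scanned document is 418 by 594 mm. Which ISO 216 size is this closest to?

A2 (420 × 594 mm)

Aspect ratio 594/418 ≈ 1.421 — close to the ISO √2 ≈ 1.414.
In the A-series (A0 area = 1 m²): A2 = 420 × 594 mm.
Off by 2 mm total — nearest standard size.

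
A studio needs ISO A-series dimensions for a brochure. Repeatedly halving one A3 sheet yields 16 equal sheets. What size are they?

A7

16 = 2^4, so 4 halving steps.
A3 → A4 → … → A7 after 4 steps.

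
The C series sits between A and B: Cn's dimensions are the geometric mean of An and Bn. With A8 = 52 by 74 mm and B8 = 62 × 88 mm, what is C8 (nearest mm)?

57 × 81 mm

Short side: √(52 · 62) = √3224 ≈ 56.8 → 57 mm
Long side: √(74 · 88) = √6512 ≈ 80.7 → 81 mm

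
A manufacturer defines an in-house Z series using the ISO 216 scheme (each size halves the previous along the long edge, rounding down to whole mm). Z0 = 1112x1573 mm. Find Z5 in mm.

196 × 278 mm

Z1: ⌊1573/2⌋ × 1112 = 786 × 1112 mm
Z2: ⌊1112/2⌋ × 786 = 556 × 786 mm
Z3: ⌊786/2⌋ × 556 = 393 × 556 mm
Z4: ⌊556/2⌋ × 393 = 278 × 393 mm
Z5: ⌊393/2⌋ × 278 = 196 × 278 mm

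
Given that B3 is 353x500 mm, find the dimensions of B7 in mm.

B4: ⌊500/2⌋ × 353 = 250 × 353 mm
B5: ⌊353/2⌋ × 250 = 176 × 250 mm
B6: ⌊250/2⌋ × 176 = 125 × 176 mm
B7: ⌊176/2⌋ × 125 = 88 × 125 mm

88 × 125 mm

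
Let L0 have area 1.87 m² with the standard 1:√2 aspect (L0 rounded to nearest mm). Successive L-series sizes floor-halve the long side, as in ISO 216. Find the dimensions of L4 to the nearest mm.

Let L0's short side be w mm. w · w√2 = 1.87 m² = 1,870,000 mm², so w ≈ 1149.9 mm and w√2 ≈ 1626.2 mm → L0 = 1150 × 1626 mm.
L1: ⌊1626/2⌋ × 1150 = 813 × 1150 mm
L2: ⌊1150/2⌋ × 813 = 575 × 813 mm
L3: ⌊813/2⌋ × 575 = 406 × 575 mm
L4: ⌊575/2⌋ × 406 = 287 × 406 mm

287 × 406 mm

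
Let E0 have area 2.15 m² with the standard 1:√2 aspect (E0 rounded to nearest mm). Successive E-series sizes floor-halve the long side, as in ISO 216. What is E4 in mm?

Let E0's short side be w mm. w · w√2 = 2.15 m² = 2,150,000 mm², so w ≈ 1233.0 mm and w√2 ≈ 1743.7 mm → E0 = 1233 × 1744 mm.
E1: ⌊1744/2⌋ × 1233 = 872 × 1233 mm
E2: ⌊1233/2⌋ × 872 = 616 × 872 mm
E3: ⌊872/2⌋ × 616 = 436 × 616 mm
E4: ⌊616/2⌋ × 436 = 308 × 436 mm

308 × 436 mm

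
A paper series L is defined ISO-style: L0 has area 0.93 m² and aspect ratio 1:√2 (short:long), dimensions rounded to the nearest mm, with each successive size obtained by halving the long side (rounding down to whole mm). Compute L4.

Let L0's short side be w mm. w · w√2 = 0.93 m² = 930,000 mm², so w ≈ 810.9 mm and w√2 ≈ 1146.8 mm → L0 = 811 × 1147 mm.
L1: ⌊1147/2⌋ × 811 = 573 × 811 mm
L2: ⌊811/2⌋ × 573 = 405 × 573 mm
L3: ⌊573/2⌋ × 405 = 286 × 405 mm
L4: ⌊405/2⌋ × 286 = 202 × 286 mm

202 × 286 mm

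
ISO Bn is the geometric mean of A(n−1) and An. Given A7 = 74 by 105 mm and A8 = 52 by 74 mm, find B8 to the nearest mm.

62 × 88 mm

Short side: √(74 · 52) = √3848 ≈ 62.0 → 62 mm
Long side: √(105 · 74) = √7770 ≈ 88.1 → 88 mm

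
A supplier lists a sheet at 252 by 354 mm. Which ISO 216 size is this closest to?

B4 (250 × 353 mm)

Aspect ratio 354/252 ≈ 1.405 — close to the ISO √2 ≈ 1.414.
In the B-series (B0 = 1000 × 1414 mm): B4 = 250 × 353 mm.
Off by 3 mm total — nearest standard size.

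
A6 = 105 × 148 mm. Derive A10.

26 × 37 mm

A7: ⌊148/2⌋ × 105 = 74 × 105 mm
A8: ⌊105/2⌋ × 74 = 52 × 74 mm
A9: ⌊74/2⌋ × 52 = 37 × 52 mm
A10: ⌊52/2⌋ × 37 = 26 × 37 mm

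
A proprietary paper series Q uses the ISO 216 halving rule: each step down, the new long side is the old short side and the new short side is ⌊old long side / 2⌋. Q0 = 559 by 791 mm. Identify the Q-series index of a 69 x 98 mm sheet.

Q0: 559 × 791 mm
Q1: 395 × 559 mm
Q2: 279 × 395 mm
Q3: 197 × 279 mm
Q4: 139 × 197 mm
Q5: 98 × 139 mm
Q6: 69 × 98 mm
Q7: 49 × 69 mm
→ matches Q6.

Q6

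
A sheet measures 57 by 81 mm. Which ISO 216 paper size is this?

C8 (57 × 81 mm)

Aspect ratio 81/57 ≈ 1.421 — close to the ISO √2 ≈ 1.414.
In the C-series (envelope sizes, between A and B): C8 = 57 × 81 mm.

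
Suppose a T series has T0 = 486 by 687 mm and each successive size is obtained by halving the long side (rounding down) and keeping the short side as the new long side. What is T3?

171 × 243 mm

T1: ⌊687/2⌋ × 486 = 343 × 486 mm
T2: ⌊486/2⌋ × 343 = 243 × 343 mm
T3: ⌊343/2⌋ × 243 = 171 × 243 mm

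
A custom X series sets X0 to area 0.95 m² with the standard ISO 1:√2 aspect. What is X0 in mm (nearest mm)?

820 × 1159 mm

Let the short side be w mm. Then w · w√2 = 0.95 m² = 950,000 mm².
w² = 950,000/√2, so w ≈ 819.6 mm; long side = w√2 ≈ 1159.1 mm.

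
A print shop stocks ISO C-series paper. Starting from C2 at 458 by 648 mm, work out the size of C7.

C3: ⌊648/2⌋ × 458 = 324 × 458 mm
C4: ⌊458/2⌋ × 324 = 229 × 324 mm
C5: ⌊324/2⌋ × 229 = 162 × 229 mm
C6: ⌊229/2⌋ × 162 = 114 × 162 mm
C7: ⌊162/2⌋ × 114 = 81 × 114 mm

81 × 114 mm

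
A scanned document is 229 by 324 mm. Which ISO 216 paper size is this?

Aspect ratio 324/229 ≈ 1.415 — close to the ISO √2 ≈ 1.414.
In the C-series (envelope sizes, between A and B): C4 = 229 × 324 mm.

C4 (229 × 324 mm)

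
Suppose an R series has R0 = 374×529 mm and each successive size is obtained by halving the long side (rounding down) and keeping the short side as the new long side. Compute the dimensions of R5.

R1: ⌊529/2⌋ × 374 = 264 × 374 mm
R2: ⌊374/2⌋ × 264 = 187 × 264 mm
R3: ⌊264/2⌋ × 187 = 132 × 187 mm
R4: ⌊187/2⌋ × 132 = 93 × 132 mm
R5: ⌊132/2⌋ × 93 = 66 × 93 mm

66 × 93 mm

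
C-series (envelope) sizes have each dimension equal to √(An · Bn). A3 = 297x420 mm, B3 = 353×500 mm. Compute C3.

Short side: √(297 · 353) = √104841 ≈ 323.8 → 324 mm
Long side: √(420 · 500) = √210000 ≈ 458.3 → 458 mm

324 × 458 mm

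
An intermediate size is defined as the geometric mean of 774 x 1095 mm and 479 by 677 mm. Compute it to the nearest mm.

609 × 861 mm

Short side: √(774 · 479) = √370746 ≈ 608.9 → 609 mm
Long side: √(1095 · 677) = √741315 ≈ 861.0 → 861 mm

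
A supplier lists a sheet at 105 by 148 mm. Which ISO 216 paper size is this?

A6 (105 × 148 mm)

Aspect ratio 148/105 ≈ 1.410 — close to the ISO √2 ≈ 1.414.
In the A-series (A0 area = 1 m²): A6 = 105 × 148 mm.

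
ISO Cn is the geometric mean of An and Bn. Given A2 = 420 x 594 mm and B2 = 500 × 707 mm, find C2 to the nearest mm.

458 × 648 mm

Short side: √(420 · 500) = √210000 ≈ 458.3 → 458 mm
Long side: √(594 · 707) = √419958 ≈ 648.0 → 648 mm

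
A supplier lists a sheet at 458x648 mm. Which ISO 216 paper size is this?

C2 (458 × 648 mm)

Aspect ratio 648/458 ≈ 1.415 — close to the ISO √2 ≈ 1.414.
In the C-series (envelope sizes, between A and B): C2 = 458 × 648 mm.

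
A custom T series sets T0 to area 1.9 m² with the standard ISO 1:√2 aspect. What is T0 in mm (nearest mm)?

1159 × 1639 mm

Let the short side be w mm. Then w · w√2 = 1.9 m² = 1,900,000 mm².
w² = 1,900,000/√2, so w ≈ 1159.1 mm; long side = w√2 ≈ 1639.2 mm.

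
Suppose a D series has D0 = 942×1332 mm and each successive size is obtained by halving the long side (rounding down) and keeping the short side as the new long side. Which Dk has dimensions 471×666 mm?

D2

D0: 942 × 1332 mm
D1: 666 × 942 mm
D2: 471 × 666 mm
D3: 333 × 471 mm
→ matches D2.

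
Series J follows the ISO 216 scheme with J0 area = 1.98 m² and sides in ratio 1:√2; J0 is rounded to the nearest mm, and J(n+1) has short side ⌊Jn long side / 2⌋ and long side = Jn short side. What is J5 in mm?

209 × 295 mm

Let J0's short side be w mm. w · w√2 = 1.98 m² = 1,980,000 mm², so w ≈ 1183.2 mm and w√2 ≈ 1673.4 mm → J0 = 1183 × 1673 mm.
J1: ⌊1673/2⌋ × 1183 = 836 × 1183 mm
J2: ⌊1183/2⌋ × 836 = 591 × 836 mm
J3: ⌊836/2⌋ × 591 = 418 × 591 mm
J4: ⌊591/2⌋ × 418 = 295 × 418 mm
J5: ⌊418/2⌋ × 295 = 209 × 295 mm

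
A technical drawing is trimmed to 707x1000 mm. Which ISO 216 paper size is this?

Aspect ratio 1000/707 ≈ 1.414 — close to the ISO √2 ≈ 1.414.
In the B-series (B0 = 1000 × 1414 mm): B1 = 707 × 1000 mm.

B1 (707 × 1000 mm)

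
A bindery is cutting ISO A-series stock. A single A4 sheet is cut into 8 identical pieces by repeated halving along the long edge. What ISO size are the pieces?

8 = 2^3, so 3 halving steps.
A4 → A5 → … → A7 after 3 steps.

A7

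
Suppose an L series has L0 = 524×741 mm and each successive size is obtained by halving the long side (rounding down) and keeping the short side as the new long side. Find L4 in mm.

131 × 185 mm

L1: ⌊741/2⌋ × 524 = 370 × 524 mm
L2: ⌊524/2⌋ × 370 = 262 × 370 mm
L3: ⌊370/2⌋ × 262 = 185 × 262 mm
L4: ⌊262/2⌋ × 185 = 131 × 185 mm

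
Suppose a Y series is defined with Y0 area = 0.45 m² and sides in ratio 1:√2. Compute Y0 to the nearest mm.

Let the short side be w mm. Then w · w√2 = 0.45 m² = 450,000 mm².
w² = 450,000/√2, so w ≈ 564.1 mm; long side = w√2 ≈ 797.7 mm.

564 × 798 mm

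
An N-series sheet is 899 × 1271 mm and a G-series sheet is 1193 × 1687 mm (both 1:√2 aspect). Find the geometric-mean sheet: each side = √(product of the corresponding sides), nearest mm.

Short side: √(899 · 1193) = √1072507 ≈ 1035.6 → 1036 mm
Long side: √(1271 · 1687) = √2144177 ≈ 1464.3 → 1464 mm

1036 × 1464 mm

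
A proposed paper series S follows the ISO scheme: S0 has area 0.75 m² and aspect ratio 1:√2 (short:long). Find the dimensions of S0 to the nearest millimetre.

728 × 1030 mm

Let the short side be w mm. Then w · w√2 = 0.75 m² = 750,000 mm².
w² = 750,000/√2, so w ≈ 728.2 mm; long side = w√2 ≈ 1029.9 mm.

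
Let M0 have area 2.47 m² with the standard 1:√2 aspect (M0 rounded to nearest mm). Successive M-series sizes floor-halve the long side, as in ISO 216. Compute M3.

467 × 661 mm

Let M0's short side be w mm. w · w√2 = 2.47 m² = 2,470,000 mm², so w ≈ 1321.6 mm and w√2 ≈ 1869.0 mm → M0 = 1322 × 1869 mm.
M1: ⌊1869/2⌋ × 1322 = 934 × 1322 mm
M2: ⌊1322/2⌋ × 934 = 661 × 934 mm
M3: ⌊934/2⌋ × 661 = 467 × 661 mm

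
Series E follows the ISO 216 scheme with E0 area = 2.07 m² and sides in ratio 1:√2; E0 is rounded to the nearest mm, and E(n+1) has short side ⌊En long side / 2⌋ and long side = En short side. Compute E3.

Let E0's short side be w mm. w · w√2 = 2.07 m² = 2,070,000 mm², so w ≈ 1209.8 mm and w√2 ≈ 1711.0 mm → E0 = 1210 × 1711 mm.
E1: ⌊1711/2⌋ × 1210 = 855 × 1210 mm
E2: ⌊1210/2⌋ × 855 = 605 × 855 mm
E3: ⌊855/2⌋ × 605 = 427 × 605 mm

427 × 605 mm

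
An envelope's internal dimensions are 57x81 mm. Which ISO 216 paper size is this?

C8 (57 × 81 mm)

Aspect ratio 81/57 ≈ 1.421 — close to the ISO √2 ≈ 1.414.
In the C-series (envelope sizes, between A and B): C8 = 57 × 81 mm.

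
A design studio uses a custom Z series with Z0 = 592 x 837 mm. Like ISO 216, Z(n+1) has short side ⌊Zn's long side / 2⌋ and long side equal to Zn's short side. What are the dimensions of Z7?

52 × 74 mm

Z1 = 418 × 592 mm (from Z0 by 1 halving).
Z2: ⌊592/2⌋ × 418 = 296 × 418 mm
Z3: ⌊418/2⌋ × 296 = 209 × 296 mm
Z4: ⌊296/2⌋ × 209 = 148 × 209 mm
Z5: ⌊209/2⌋ × 148 = 104 × 148 mm
Z6: ⌊148/2⌋ × 104 = 74 × 104 mm
Z7: ⌊104/2⌋ × 74 = 52 × 74 mm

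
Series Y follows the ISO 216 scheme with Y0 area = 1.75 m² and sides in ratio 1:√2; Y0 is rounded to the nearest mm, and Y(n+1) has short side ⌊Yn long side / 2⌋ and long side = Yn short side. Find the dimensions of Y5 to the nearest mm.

Let Y0's short side be w mm. w · w√2 = 1.75 m² = 1,750,000 mm², so w ≈ 1112.4 mm and w√2 ≈ 1573.2 mm → Y0 = 1112 × 1573 mm.
Y1: ⌊1573/2⌋ × 1112 = 786 × 1112 mm
Y2: ⌊1112/2⌋ × 786 = 556 × 786 mm
Y3: ⌊786/2⌋ × 556 = 393 × 556 mm
Y4: ⌊556/2⌋ × 393 = 278 × 393 mm
Y5: ⌊393/2⌋ × 278 = 196 × 278 mm

196 × 278 mm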